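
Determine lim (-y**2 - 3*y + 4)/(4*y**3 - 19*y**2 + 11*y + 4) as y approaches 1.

Direct substitution gives 0/0, so factor. Both numerator and denominator have (y - 1) as a factor.
After cancelling, the expression reduces to (-y - 4)/(4*y^2 - 15*y - 4).
Substituting y = 1 gives 1/3.

1/3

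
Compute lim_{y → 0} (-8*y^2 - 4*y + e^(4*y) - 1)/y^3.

32/3

Direct substitution gives 0/0.
Apply L'Hôpital: lim (-16*y + 4*e^(4*y) - 4)/(3*y^2), still 0/0.
Apply L'Hôpital: lim (16*e^(4*y) - 16)/(6*y), still 0/0.
After 3 applications of L'Hôpital's rule the quotient is (64*e^(4*y))/(6); substituting y = 0 gives 32/3.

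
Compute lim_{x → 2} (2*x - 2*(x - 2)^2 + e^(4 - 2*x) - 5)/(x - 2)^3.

-4/3

Direct substitution gives 0/0.
Apply L'Hôpital: lim (-4*x - 2*e^(4 - 2*x) + 10)/(3*(x - 2)^2), still 0/0.
Apply L'Hôpital: lim (4*e^(4 - 2*x) - 4)/(6*x - 12), still 0/0.
After 3 applications of L'Hôpital's rule the quotient is (-8*e^(4 - 2*x))/(6); substituting x = 2 gives -4/3.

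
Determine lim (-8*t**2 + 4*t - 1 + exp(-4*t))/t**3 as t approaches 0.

Direct substitution gives 0/0.
Apply L'Hôpital: lim (-16*t + 4 - 4*e^(-4*t))/(3*t^2), still 0/0.
Apply L'Hôpital: lim (-16 + 16*e^(-4*t))/(6*t), still 0/0.
After 3 applications of L'Hôpital's rule the quotient is (-64*e^(-4*t))/(6); substituting t = 0 gives -32/3.

-32/3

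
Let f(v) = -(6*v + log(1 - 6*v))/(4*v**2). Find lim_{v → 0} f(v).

Direct substitution gives 0/0.
Apply L'Hôpital: lim (6 - 6/(1 - 6*v))/(-8*v), still 0/0.
After 2 applications of L'Hôpital's rule the quotient is (-36/(1 - 6*v)^2)/(-8); substituting v = 0 gives 9/2.

9/2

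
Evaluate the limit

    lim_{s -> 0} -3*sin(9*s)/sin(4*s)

-27/4

Substitution gives 0/0.
Divide numerator and denominator by s: sin(9s)/s → 9 and sin(4s)/s → 4, so the limit is -3·9/4 = -27/4.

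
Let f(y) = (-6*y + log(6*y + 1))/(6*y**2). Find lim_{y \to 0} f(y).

Direct substitution gives 0/0.
Apply L'Hôpital: lim (-6 + 6/(6*y + 1))/(12*y), still 0/0.
After 2 applications of L'Hôpital's rule the quotient is (-36/(6*y + 1)^2)/(12); substituting y = 0 gives -3.

-3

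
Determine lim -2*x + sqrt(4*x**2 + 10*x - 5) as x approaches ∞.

5/2

This has the form ∞ − ∞. Multiply and divide by the conjugate √(4*x^2 + 10*x - 5) + 2x.
That gives (10x - 5) / (√(4*x^2 + 10*x - 5) + 2x).
Divide numerator and denominator by x: the limit is 10/(2·2) = 5/2.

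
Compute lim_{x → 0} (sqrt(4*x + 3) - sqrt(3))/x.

2*√(3)/3

A 0/0 form; rationalise with √(3 + 4x) + √3. This collapses the numerator to 4x, leaving 4/(√(3 + 4x) + √3) → 4/(2√3) = 2*√(3)/3.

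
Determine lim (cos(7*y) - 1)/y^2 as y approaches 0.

Direct substitution gives 0/0.
Apply L'Hôpital: lim (-7*sin(7*y))/(2*y), still 0/0.
After 2 applications of L'Hôpital's rule the quotient is (-49*cos(7*y))/(2); substituting y = 0 gives -49/2.

-49/2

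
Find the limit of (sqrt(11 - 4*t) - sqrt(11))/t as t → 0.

A 0/0 form; rationalise with √(11 - 4t) + √11. This collapses the numerator to -4t, leaving -4/(√(11 - 4t) + √11) → -4/(2√11) = -2*√(11)/11.

-2*√(11)/11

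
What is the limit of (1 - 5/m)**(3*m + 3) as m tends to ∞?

e^(-15)

The base → 1 and the exponent → ∞: a 1^∞ form.
Take logarithms: (3m + 3)·ln(1 - 5/m). Since ln(1+u) ~ u for small u, this behaves like (3m)·(-5/m) → -15.
So the limit is e^(-15).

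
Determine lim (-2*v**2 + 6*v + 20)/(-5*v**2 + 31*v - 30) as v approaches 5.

14/19

At v = 5 both the top and bottom vanish — a removable singularity. Factoring out (v - 5) from each leaves (-2*v - 4)/(6 - 5*v), which at v = 5 equals 14/19.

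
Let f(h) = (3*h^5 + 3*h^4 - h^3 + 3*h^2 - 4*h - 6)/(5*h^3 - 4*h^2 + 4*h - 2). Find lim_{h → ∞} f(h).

The numerator has higher degree (5 > 3); the quotient behaves like (3/(5))·h^2 for large |h|.
As h → +∞ this diverges to ∞.

∞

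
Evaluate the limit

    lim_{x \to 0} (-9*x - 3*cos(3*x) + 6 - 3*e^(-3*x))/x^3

Substitution gives 0/0 (the numerator vanishes to order 3).
Expand each term to order x^3: the coefficient of x^3 in -3·e^(-3x) is 27/2 and in -3·cos(3x) is 0.
Lower-order terms cancel with the polynomial part, so the numerator is (27/2)·x^3 + o(x^3), and the limit is (27/2)/(1) = 27/2.

27/2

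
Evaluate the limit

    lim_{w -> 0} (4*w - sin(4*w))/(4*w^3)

8/3

Direct substitution gives 0/0.
Apply L'Hôpital: lim (4 - 4*cos(4*w))/(12*w^2), still 0/0.
Apply L'Hôpital: lim (16*sin(4*w))/(24*w), still 0/0.
After 3 applications of L'Hôpital's rule the quotient is (64*cos(4*w))/(24); substituting w = 0 gives 8/3.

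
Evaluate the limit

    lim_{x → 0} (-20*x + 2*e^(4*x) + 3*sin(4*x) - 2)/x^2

16

Substitution gives 0/0; apply L'Hôpital's rule 2 times.
After differentiating numerator and denominator 2 times the quotient is (32*e^(4*x) - 48*sin(4*x))/(2); at x = 0 this is 16.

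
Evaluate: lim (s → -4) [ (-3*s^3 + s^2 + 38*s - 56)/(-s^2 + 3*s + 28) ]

At s = -4 both the top and bottom vanish — a removable singularity. Factoring out (s + 4) from each leaves (-3*s^2 + 13*s - 14)/(7 - s), which at s = -4 equals -114/11.

-114/11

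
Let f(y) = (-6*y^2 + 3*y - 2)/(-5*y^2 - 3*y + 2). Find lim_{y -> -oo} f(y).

6/5

Numerator and denominator both have degree 2.
Dividing every term by y^2, all lower-order terms vanish and the limit is the ratio of leading coefficients, -6/(-5) = 6/5.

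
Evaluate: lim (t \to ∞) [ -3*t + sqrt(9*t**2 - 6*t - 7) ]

An ∞ − ∞ form. Rationalising with the conjugate, the difference becomes (-6t - 7) / (√(9*t^2 - 6*t - 7) + 3t).
For large t the denominator behaves like 2·3t, so the quotient tends to -6/6 = -1.

-1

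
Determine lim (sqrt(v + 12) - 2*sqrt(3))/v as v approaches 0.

√(3)/12

Substitution gives 0/0. Multiply numerator and denominator by the conjugate √(12 + v) + √12.
The numerator becomes (12 + v) − 12 = v, so the expression simplifies to 1/(√(12 + v) + √12).
Letting v → 0 gives 1/(2√12) = √(3)/12.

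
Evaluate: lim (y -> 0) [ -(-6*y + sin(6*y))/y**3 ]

Direct substitution gives 0/0.
Apply L'Hôpital: lim (6*cos(6*y) - 6)/(-3*y^2), still 0/0.
Apply L'Hôpital: lim (-36*sin(6*y))/(-6*y), still 0/0.
After 3 applications of L'Hôpital's rule the quotient is (-216*cos(6*y))/(-6); substituting y = 0 gives 36.

36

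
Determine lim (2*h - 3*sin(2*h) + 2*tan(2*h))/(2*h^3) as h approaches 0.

Substitution gives 0/0 (the numerator vanishes to order 3).
Expand each term to order h^3: the coefficient of h^3 in 2·tan(2h) is 16/3 and in -3·sin(2h) is 4.
Lower-order terms cancel with the polynomial part, so the numerator is (28/3)·h^3 + o(h^3), and the limit is (28/3)/(2) = 14/3.

14/3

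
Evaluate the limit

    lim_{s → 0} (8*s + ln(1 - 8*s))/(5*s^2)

Direct substitution gives 0/0.
Apply L'Hôpital: lim (8 - 8/(1 - 8*s))/(10*s), still 0/0.
After 2 applications of L'Hôpital's rule the quotient is (-64/(1 - 8*s)^2)/(10); substituting s = 0 gives -32/5.

-32/5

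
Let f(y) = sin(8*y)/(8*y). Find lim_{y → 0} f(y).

1

Substitution gives 0/0.
Write it as (8/8)·sin(8y)/(8y); since sin(u)/u → 1, the limit is 1.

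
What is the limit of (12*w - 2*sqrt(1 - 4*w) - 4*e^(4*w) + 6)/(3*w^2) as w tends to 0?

Substitution gives 0/0; apply L'Hôpital's rule 2 times.
After differentiating numerator and denominator 2 times the quotient is (-64*e^(4*w) + 8/(1 - 4*w)^(3/2))/(6); at w = 0 this is -28/3.

-28/3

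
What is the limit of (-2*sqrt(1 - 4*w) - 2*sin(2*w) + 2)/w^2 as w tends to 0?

4

Substitution gives 0/0; apply L'Hôpital's rule 2 times.
After differentiating numerator and denominator 2 times the quotient is (8*sin(2*w) + 8/(1 - 4*w)^(3/2))/(2); at w = 0 this is 4.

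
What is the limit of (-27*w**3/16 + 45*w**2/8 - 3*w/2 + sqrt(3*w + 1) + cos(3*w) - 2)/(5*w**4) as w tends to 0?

Substitution gives 0/0 (the numerator vanishes to order 4).
Expand each term to order w^4: the coefficient of w^4 in cos(3w) is 27/8 and in √(1 + 3w) is -405/128.
Lower-order terms cancel with the polynomial part, so the numerator is (27/128)·w^4 + o(w^4), and the limit is (27/128)/(5) = 27/640.

27/640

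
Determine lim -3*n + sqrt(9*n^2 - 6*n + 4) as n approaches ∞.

An ∞ − ∞ form. Rationalising with the conjugate, the difference becomes (-6n + 4) / (√(9*n^2 - 6*n + 4) + 3n).
For large n the denominator behaves like 2·3n, so the quotient tends to -6/6 = -1.

-1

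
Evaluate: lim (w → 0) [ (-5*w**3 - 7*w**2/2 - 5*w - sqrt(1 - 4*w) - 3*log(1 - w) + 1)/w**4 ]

43/4

Substitution gives 0/0 (the numerator vanishes to order 4).
Expand each term to order w^4: the coefficient of w^4 in −√(1 - 4w) is 10 and in -3·ln(1 - w) is 3/4.
Lower-order terms cancel with the polynomial part, so the numerator is (43/4)·w^4 + o(w^4), and the limit is (43/4)/(1) = 43/4.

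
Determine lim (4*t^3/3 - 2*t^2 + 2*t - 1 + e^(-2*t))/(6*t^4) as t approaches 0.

1/9

Direct substitution gives 0/0.
Apply L'Hôpital: lim (4*t^2 - 4*t + 2 - 2*e^(-2*t))/(24*t^3), still 0/0.
Apply L'Hôpital: lim (8*t - 4 + 4*e^(-2*t))/(72*t^2), still 0/0.
Apply L'Hôpital: lim (8 - 8*e^(-2*t))/(144*t), still 0/0.
After 4 applications of L'Hôpital's rule the quotient is (16*e^(-2*t))/(144); substituting t = 0 gives 1/9.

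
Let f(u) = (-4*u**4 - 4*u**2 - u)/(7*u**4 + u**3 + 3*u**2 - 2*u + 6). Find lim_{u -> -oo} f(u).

-4/7

Numerator and denominator both have degree 4.
Dividing every term by u^4, all lower-order terms vanish and the limit is the ratio of leading coefficients, -4/(7) = -4/7.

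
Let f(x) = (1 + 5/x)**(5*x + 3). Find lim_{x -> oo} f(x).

e^(25)

The base → 1 and the exponent → ∞: a 1^∞ form.
Take logarithms: (5x + 3)·ln(1 + 5/x). Since ln(1+u) ~ u for small u, this behaves like (5x)·(5/x) → 25.
So the limit is e^(25).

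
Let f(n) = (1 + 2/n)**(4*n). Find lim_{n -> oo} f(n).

Let L be the limit and take ln: ln L = lim (4n)·ln(1 + 2/n) = lim (4n)·(2/n + O(1/n²)) = 8.
Hence L = e^(8).

e^(8)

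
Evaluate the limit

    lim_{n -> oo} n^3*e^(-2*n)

Write as n^3/e^{2n}, an ∞/∞ form.
Exponential growth dominates any polynomial, so repeated L'Hôpital (or the standard result) gives 0.

0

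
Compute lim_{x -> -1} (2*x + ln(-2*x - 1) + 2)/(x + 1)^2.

-2

Direct substitution gives 0/0.
Apply L'Hôpital: lim (2 - 2/(-2*x - 1))/(2*x + 2), still 0/0.
After 2 applications of L'Hôpital's rule the quotient is (-4/(-2*x - 1)^2)/(2); substituting x = -1 gives -2.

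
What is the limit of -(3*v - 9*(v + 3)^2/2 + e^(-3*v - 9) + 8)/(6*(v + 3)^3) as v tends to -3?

3/4

Direct substitution gives 0/0.
Apply L'Hôpital: lim (-9*v - 3*e^(-3*v - 9) - 24)/(-18*(v + 3)^2), still 0/0.
Apply L'Hôpital: lim (9*e^(-3*v - 9) - 9)/(-36*v - 108), still 0/0.
After 3 applications of L'Hôpital's rule the quotient is (-27*e^(-3*v - 9))/(-36); substituting v = -3 gives 3/4.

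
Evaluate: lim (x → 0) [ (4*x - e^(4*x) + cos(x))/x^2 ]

Substitution gives 0/0 (the numerator vanishes to order 2).
Expand each term to order x^2: the coefficient of x^2 in cos(x) is -1/2 and in −e^(4x) is -8.
Lower-order terms cancel with the polynomial part, so the numerator is (-17/2)·x^2 + o(x^2), and the limit is (-17/2)/(1) = -17/2.

-17/2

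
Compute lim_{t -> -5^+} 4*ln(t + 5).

-∞

As t → -5⁺, t + 5 → 0⁺ and ln(t + 5) → −∞.
Multiplying by 4 gives -∞.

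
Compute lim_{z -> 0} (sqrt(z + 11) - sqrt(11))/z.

Substitution gives 0/0. Multiply numerator and denominator by the conjugate √(11 + z) + √11.
The numerator becomes (11 + z) − 11 = z, so the expression simplifies to 1/(√(11 + z) + √11).
Letting z → 0 gives 1/(2√11) = √(11)/22.

√(11)/22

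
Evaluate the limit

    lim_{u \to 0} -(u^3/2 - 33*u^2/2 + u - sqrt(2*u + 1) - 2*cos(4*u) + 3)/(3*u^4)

497/72

Substitution gives 0/0 (the numerator vanishes to order 4).
Expand each term to order u^4: the coefficient of u^4 in -2·cos(4u) is -64/3 and in −√(1 + 2u) is 5/8.
Lower-order terms cancel with the polynomial part, so the numerator is (-497/24)·u^4 + o(u^4), and the limit is (-497/24)/(-3) = 497/72.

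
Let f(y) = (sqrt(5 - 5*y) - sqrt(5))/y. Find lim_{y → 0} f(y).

A 0/0 form; rationalise with √(5 - 5y) + √5. This collapses the numerator to -5y, leaving -5/(√(5 - 5y) + √5) → -5/(2√5) = -√(5)/2.

-√(5)/2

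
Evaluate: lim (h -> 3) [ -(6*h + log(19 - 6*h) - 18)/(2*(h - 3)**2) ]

Direct substitution gives 0/0.
Apply L'Hôpital: lim (6 - 6/(19 - 6*h))/(12 - 4*h), still 0/0.
After 2 applications of L'Hôpital's rule the quotient is (-36/(19 - 6*h)^2)/(-4); substituting h = 3 gives 9.

9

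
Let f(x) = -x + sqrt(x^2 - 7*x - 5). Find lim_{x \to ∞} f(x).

This has the form ∞ − ∞. Multiply and divide by the conjugate √(x^2 - 7*x - 5) + x.
That gives (-7x - 5) / (√(x^2 - 7*x - 5) + x).
Divide numerator and denominator by x: the limit is -7/(2·1) = -7/2.

-7/2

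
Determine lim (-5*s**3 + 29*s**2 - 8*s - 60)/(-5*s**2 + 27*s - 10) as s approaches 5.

Direct substitution gives 0/0, so factor. Both numerator and denominator have (s - 5) as a factor.
After cancelling, the expression reduces to (-5*s^2 + 4*s + 12)/(2 - 5*s).
Substituting s = 5 gives 93/23.

93/23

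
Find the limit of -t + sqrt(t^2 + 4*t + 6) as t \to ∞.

2

An ∞ − ∞ form. Rationalising with the conjugate, the difference becomes (4t + 6) / (√(t^2 + 4*t + 6) + t).
For large t the denominator behaves like 2·t, so the quotient tends to 4/2 = 2.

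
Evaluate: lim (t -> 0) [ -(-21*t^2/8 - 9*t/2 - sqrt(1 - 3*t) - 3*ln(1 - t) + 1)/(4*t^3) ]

Substitution gives 0/0; apply L'Hôpital's rule 3 times.
After differentiating numerator and denominator 3 times the quotient is (-6/(t - 1)^3 + 81/(8*(1 - 3*t)^(5/2)))/(-24); at t = 0 this is -43/64.

-43/64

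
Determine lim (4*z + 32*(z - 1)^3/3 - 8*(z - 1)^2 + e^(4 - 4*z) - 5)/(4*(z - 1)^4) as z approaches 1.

Direct substitution gives 0/0.
Apply L'Hôpital: lim (-16*z + 32*(z - 1)^2 - 4*e^(4 - 4*z) + 20)/(16*(z - 1)^3), still 0/0.
Apply L'Hôpital: lim (64*z + 16*e^(4 - 4*z) - 80)/(48*(z - 1)^2), still 0/0.
Apply L'Hôpital: lim (64 - 64*e^(4 - 4*z))/(96*z - 96), still 0/0.
After 4 applications of L'Hôpital's rule the quotient is (256*e^(4 - 4*z))/(96); substituting z = 1 gives 8/3.

8/3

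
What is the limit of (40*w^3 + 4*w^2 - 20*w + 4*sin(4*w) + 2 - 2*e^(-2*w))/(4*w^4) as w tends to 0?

Substitution gives 0/0; apply L'Hôpital's rule 4 times.
After differentiating numerator and denominator 4 times the quotient is (1024*sin(4*w) - 32*e^(-2*w))/(96); at w = 0 this is -1/3.

-1/3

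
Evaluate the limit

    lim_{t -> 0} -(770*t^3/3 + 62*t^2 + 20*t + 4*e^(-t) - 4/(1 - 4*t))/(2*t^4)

Substitution gives 0/0 (the numerator vanishes to order 4).
Expand each term to order t^4: the coefficient of t^4 in -4·1/(1 - 4t) is -1024 and in 4·e^(-t) is 1/6.
Lower-order terms cancel with the polynomial part, so the numerator is (-6143/6)·t^4 + o(t^4), and the limit is (-6143/6)/(-2) = 6143/12.

6143/12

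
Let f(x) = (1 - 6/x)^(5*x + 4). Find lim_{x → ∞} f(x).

Let L be the limit and take ln: ln L = lim (5x + 4)·ln(1 - 6/x) = lim (5x + 4)·(-6/x + O(1/x²)) = -30.
Hence L = e^(-30).

e^(-30)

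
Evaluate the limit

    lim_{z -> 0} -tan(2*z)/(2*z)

-1

Substitution gives 0/0.
Since tan(u)/u → 1 as u → 0, tan(2z)/(2z) → 1 and the limit is 2/(-2) = -1.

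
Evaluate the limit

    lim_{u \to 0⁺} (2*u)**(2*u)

Base → 0⁺ and exponent → 0⁺: a 0^0 form.
Take logs: 2u·ln(2u). This is 0·(−∞); rewriting as ln(2u)/(1/(2u)) and applying L'Hôpital gives 0.
Hence the limit is e^0 = 1.

1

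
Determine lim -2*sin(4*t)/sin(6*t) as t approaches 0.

-4/3

Substitution gives 0/0.
Divide numerator and denominator by t: sin(4t)/t → 4 and sin(6t)/t → 6, so the limit is -2·4/6 = -4/3.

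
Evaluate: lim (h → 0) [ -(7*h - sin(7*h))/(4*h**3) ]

-343/24

Direct substitution gives 0/0.
Apply L'Hôpital: lim (7 - 7*cos(7*h))/(-12*h^2), still 0/0.
Apply L'Hôpital: lim (49*sin(7*h))/(-24*h), still 0/0.
After 3 applications of L'Hôpital's rule the quotient is (343*cos(7*h))/(-24); substituting h = 0 gives -343/24.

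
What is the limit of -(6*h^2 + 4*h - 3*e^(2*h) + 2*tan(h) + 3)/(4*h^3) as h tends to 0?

5/6

Substitution gives 0/0; apply L'Hôpital's rule 3 times.
After differentiating numerator and denominator 3 times the quotient is (-24*e^(2*h) + 12*tan(h)^4 + 16*tan(h)^2 + 4)/(-24); at h = 0 this is 5/6.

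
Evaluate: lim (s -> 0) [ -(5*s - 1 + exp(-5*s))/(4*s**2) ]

Direct substitution gives 0/0.
Apply L'Hôpital: lim (5 - 5*e^(-5*s))/(-8*s), still 0/0.
After 2 applications of L'Hôpital's rule the quotient is (25*e^(-5*s))/(-8); substituting s = 0 gives -25/8.

-25/8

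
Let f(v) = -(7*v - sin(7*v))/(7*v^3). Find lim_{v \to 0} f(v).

-49/6

Direct substitution gives 0/0.
Apply L'Hôpital: lim (7 - 7*cos(7*v))/(-21*v^2), still 0/0.
Apply L'Hôpital: lim (49*sin(7*v))/(-42*v), still 0/0.
After 3 applications of L'Hôpital's rule the quotient is (343*cos(7*v))/(-42); substituting v = 0 gives -49/6.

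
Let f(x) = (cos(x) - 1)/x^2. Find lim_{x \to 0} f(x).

Direct substitution gives 0/0.
Apply L'Hôpital: lim (-sin(x))/(2*x), still 0/0.
After 2 applications of L'Hôpital's rule the quotient is (-cos(x))/(2); substituting x = 0 gives -1/2.

-1/2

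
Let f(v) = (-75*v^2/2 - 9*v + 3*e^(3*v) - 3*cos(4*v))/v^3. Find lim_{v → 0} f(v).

27/2

Substitution gives 0/0; apply L'Hôpital's rule 3 times.
After differentiating numerator and denominator 3 times the quotient is (81*e^(3*v) - 192*sin(4*v))/(6); at v = 0 this is 27/2.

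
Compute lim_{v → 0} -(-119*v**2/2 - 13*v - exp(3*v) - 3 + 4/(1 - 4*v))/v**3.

-503/2

Substitution gives 0/0; apply L'Hôpital's rule 3 times.
After differentiating numerator and denominator 3 times the quotient is (-27*e^(3*v) + 1536/(4*v - 1)^4)/(-6); at v = 0 this is -503/2.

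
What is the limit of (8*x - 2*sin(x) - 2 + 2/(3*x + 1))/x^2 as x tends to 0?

18

Substitution gives 0/0; apply L'Hôpital's rule 2 times.
After differentiating numerator and denominator 2 times the quotient is (2*sin(x) + 36/(3*x + 1)^3)/(2); at x = 0 this is 18.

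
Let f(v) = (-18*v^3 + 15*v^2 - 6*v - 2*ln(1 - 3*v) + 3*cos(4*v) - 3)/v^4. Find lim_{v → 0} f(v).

145/2

Substitution gives 0/0 (the numerator vanishes to order 4).
Expand each term to order v^4: the coefficient of v^4 in 3·cos(4v) is 32 and in -2·ln(1 - 3v) is 81/2.
Lower-order terms cancel with the polynomial part, so the numerator is (145/2)·v^4 + o(v^4), and the limit is (145/2)/(1) = 145/2.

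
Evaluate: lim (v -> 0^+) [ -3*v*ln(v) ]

This is a 0·(−∞) form. Rewrite as -3·ln(v) / v^(−1) and apply L'Hôpital:
the derivative quotient is -3·(1/v) / (−1·v^(−2)) = (3/1)·v^1 → 0.

0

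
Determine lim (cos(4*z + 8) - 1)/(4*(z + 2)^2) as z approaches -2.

-2

Direct substitution gives 0/0.
Apply L'Hôpital: lim (-4*sin(4*z + 8))/(8*z + 16), still 0/0.
After 2 applications of L'Hôpital's rule the quotient is (-16*cos(4*z + 8))/(8); substituting z = -2 gives -2.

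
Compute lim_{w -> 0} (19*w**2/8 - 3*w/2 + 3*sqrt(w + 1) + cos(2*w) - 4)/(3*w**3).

1/16

Substitution gives 0/0 (the numerator vanishes to order 3).
Expand each term to order w^3: the coefficient of w^3 in cos(2w) is 0 and in 3·√(1 + w) is 3/16.
Lower-order terms cancel with the polynomial part, so the numerator is (3/16)·w^3 + o(w^3), and the limit is (3/16)/(3) = 1/16.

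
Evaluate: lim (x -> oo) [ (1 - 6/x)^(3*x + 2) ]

Write it as [(1 - 6/x)^x]^(3) · (1 - 6/x)^(2). The bracketed term tends to e^(-6) and the second factor to 1, so the limit is e^(-18).

e^(-18)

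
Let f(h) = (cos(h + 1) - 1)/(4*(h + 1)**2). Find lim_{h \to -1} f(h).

-1/8

Direct substitution gives 0/0.
Apply L'Hôpital: lim (-sin(h + 1))/(8*h + 8), still 0/0.
After 2 applications of L'Hôpital's rule the quotient is (-cos(h + 1))/(8); substituting h = -1 gives -1/8.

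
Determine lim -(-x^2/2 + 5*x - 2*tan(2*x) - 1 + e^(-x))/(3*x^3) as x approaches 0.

11/6

Substitution gives 0/0; apply L'Hôpital's rule 3 times.
After differentiating numerator and denominator 3 times the quotient is (-96*tan(2*x)^4 - 128*tan(2*x)^2 - 32 - e^(-x))/(-18); at x = 0 this is 11/6.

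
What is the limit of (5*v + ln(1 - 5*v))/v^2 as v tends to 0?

Direct substitution gives 0/0.
Apply L'Hôpital: lim (5 - 5/(1 - 5*v))/(2*v), still 0/0.
After 2 applications of L'Hôpital's rule the quotient is (-25/(1 - 5*v)^2)/(2); substituting v = 0 gives -25/2.

-25/2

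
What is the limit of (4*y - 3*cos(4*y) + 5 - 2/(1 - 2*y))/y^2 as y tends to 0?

Substitution gives 0/0; apply L'Hôpital's rule 2 times.
After differentiating numerator and denominator 2 times the quotient is (48*cos(4*y) + 16/(2*y - 1)^3)/(2); at y = 0 this is 16.

16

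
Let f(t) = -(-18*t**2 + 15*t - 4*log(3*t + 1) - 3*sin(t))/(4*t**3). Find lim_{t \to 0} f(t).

71/8

Substitution gives 0/0; apply L'Hôpital's rule 3 times.
After differentiating numerator and denominator 3 times the quotient is (3*cos(t) - 216/(3*t + 1)^3)/(-24); at t = 0 this is 71/8.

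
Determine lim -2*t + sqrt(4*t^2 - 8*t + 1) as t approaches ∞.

This has the form ∞ − ∞. Multiply and divide by the conjugate √(4*t^2 - 8*t + 1) + 2t.
That gives (-8t + 1) / (√(4*t^2 - 8*t + 1) + 2t).
Divide numerator and denominator by t: the limit is -8/(2·2) = -2.

-2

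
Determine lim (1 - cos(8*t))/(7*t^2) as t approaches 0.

32/7

Substitution gives 0/0.
Use (1 − cos u)/u² → 1/2 with u = 8t: the limit is 8²/(2·7) = 32/7.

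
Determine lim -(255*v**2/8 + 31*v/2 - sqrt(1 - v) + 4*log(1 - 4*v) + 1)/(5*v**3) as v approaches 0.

Substitution gives 0/0; apply L'Hôpital's rule 3 times.
After differentiating numerator and denominator 3 times the quotient is (512/(4*v - 1)^3 + 3/(8*(1 - v)^(5/2)))/(-30); at v = 0 this is 4093/240.

4093/240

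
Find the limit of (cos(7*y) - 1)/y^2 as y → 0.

-49/2

Direct substitution gives 0/0.
Apply L'Hôpital: lim (-7*sin(7*y))/(2*y), still 0/0.
After 2 applications of L'Hôpital's rule the quotient is (-49*cos(7*y))/(2); substituting y = 0 gives -49/2.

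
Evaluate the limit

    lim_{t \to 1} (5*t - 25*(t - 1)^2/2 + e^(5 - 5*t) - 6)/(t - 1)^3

-125/6

Direct substitution gives 0/0.
Apply L'Hôpital: lim (-25*t - 5*e^(5 - 5*t) + 30)/(3*(t - 1)^2), still 0/0.
Apply L'Hôpital: lim (25*e^(5 - 5*t) - 25)/(6*t - 6), still 0/0.
After 3 applications of L'Hôpital's rule the quotient is (-125*e^(5 - 5*t))/(6); substituting t = 1 gives -125/6.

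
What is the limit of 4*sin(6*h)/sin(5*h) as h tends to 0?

Substitution gives 0/0.
Divide numerator and denominator by h: sin(6h)/h → 6 and sin(5h)/h → 5, so the limit is 4·6/5 = 24/5.

24/5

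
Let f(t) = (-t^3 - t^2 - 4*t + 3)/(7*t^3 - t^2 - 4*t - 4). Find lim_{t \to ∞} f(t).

-1/7

Numerator and denominator both have degree 3.
Dividing every term by t^3, all lower-order terms vanish and the limit is the ratio of leading coefficients, -1/(7) = -1/7.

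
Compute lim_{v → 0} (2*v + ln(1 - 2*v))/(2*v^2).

Direct substitution gives 0/0.
Apply L'Hôpital: lim (2 - 2/(1 - 2*v))/(4*v), still 0/0.
After 2 applications of L'Hôpital's rule the quotient is (-4/(1 - 2*v)^2)/(4); substituting v = 0 gives -1.

-1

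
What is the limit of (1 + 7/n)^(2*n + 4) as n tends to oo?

Let L be the limit and take ln: ln L = lim (2n + 4)·ln(1 + 7/n) = lim (2n + 4)·(7/n + O(1/n²)) = 14.
Hence L = e^(14).

e^(14)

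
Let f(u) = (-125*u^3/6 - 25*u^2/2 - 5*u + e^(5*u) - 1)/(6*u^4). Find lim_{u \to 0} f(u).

Direct substitution gives 0/0.
Apply L'Hôpital: lim (-125*u^2/2 - 25*u + 5*e^(5*u) - 5)/(24*u^3), still 0/0.
Apply L'Hôpital: lim (-125*u + 25*e^(5*u) - 25)/(72*u^2), still 0/0.
Apply L'Hôpital: lim (125*e^(5*u) - 125)/(144*u), still 0/0.
After 4 applications of L'Hôpital's rule the quotient is (625*e^(5*u))/(144); substituting u = 0 gives 625/144.

625/144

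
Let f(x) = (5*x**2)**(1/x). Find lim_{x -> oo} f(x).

1

Base → ∞ and exponent → 0: an ∞^0 form.
Take logs: (1/x)·ln(5·x^2) = (ln 5 + 2·ln x)/x → 0.
So the limit is e^0 = 1.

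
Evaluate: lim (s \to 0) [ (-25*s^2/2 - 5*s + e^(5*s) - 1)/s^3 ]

Direct substitution gives 0/0.
Apply L'Hôpital: lim (-25*s + 5*e^(5*s) - 5)/(3*s^2), still 0/0.
Apply L'Hôpital: lim (25*e^(5*s) - 25)/(6*s), still 0/0.
After 3 applications of L'Hôpital's rule the quotient is (125*e^(5*s))/(6); substituting s = 0 gives 125/6.

125/6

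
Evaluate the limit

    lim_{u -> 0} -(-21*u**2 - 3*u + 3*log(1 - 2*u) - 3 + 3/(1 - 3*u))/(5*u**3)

Substitution gives 0/0; apply L'Hôpital's rule 3 times.
After differentiating numerator and denominator 3 times the quotient is (486/(3*u - 1)^4 + 48/(2*u - 1)^3)/(-30); at u = 0 this is -73/5.

-73/5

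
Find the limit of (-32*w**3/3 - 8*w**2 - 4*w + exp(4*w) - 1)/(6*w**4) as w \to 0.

16/9

Direct substitution gives 0/0.
Apply L'Hôpital: lim (-32*w^2 - 16*w + 4*e^(4*w) - 4)/(24*w^3), still 0/0.
Apply L'Hôpital: lim (-64*w + 16*e^(4*w) - 16)/(72*w^2), still 0/0.
Apply L'Hôpital: lim (64*e^(4*w) - 64)/(144*w), still 0/0.
After 4 applications of L'Hôpital's rule the quotient is (256*e^(4*w))/(144); substituting w = 0 gives 16/9.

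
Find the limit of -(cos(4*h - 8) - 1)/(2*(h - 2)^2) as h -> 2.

Direct substitution gives 0/0.
Apply L'Hôpital: lim (-4*sin(4*h - 8))/(8 - 4*h), still 0/0.
After 2 applications of L'Hôpital's rule the quotient is (-16*cos(4*h - 8))/(-4); substituting h = 2 gives 4.

4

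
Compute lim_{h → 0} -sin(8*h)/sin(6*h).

-4/3

Substitution gives 0/0.
Divide numerator and denominator by h: sin(8h)/h → 8 and sin(6h)/h → 6, so the limit is -1·8/6 = -4/3.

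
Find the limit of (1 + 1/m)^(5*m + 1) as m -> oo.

e^(5)

The base → 1 and the exponent → ∞: a 1^∞ form.
Take logarithms: (5m + 1)·ln(1 + 1/m). Since ln(1+u) ~ u for small u, this behaves like (5m)·(1/m) → 5.
So the limit is e^(5).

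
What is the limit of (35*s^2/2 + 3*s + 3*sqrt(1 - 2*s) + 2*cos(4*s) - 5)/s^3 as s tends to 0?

Substitution gives 0/0 (the numerator vanishes to order 3).
Expand each term to order s^3: the coefficient of s^3 in 3·√(1 - 2s) is -3/2 and in 2·cos(4s) is 0.
Lower-order terms cancel with the polynomial part, so the numerator is (-3/2)·s^3 + o(s^3), and the limit is (-3/2)/(1) = -3/2.

-3/2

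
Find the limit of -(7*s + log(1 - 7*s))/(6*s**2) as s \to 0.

Direct substitution gives 0/0.
Apply L'Hôpital: lim (7 - 7/(1 - 7*s))/(-12*s), still 0/0.
After 2 applications of L'Hôpital's rule the quotient is (-49/(1 - 7*s)^2)/(-12); substituting s = 0 gives 49/12.

49/12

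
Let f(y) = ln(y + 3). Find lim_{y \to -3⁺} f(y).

As y → -3⁺, y + 3 → 0⁺ and ln(y + 3) → −∞.
Multiplying by 1 gives -∞.

-∞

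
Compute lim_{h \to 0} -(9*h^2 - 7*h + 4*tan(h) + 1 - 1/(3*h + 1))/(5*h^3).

-17/3

Substitution gives 0/0; apply L'Hôpital's rule 3 times.
After differentiating numerator and denominator 3 times the quotient is (24*tan(h)^2/cos(h)^2 + 8/cos(h)^2 + 162/(3*h + 1)^4)/(-30); at h = 0 this is -17/3.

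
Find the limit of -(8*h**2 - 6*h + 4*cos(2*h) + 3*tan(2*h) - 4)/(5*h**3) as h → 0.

Substitution gives 0/0; apply L'Hôpital's rule 3 times.
After differentiating numerator and denominator 3 times the quotient is (32*sin(2*h) + 144*tan(2*h)^4 + 192*tan(2*h)^2 + 48)/(-30); at h = 0 this is -8/5.

-8/5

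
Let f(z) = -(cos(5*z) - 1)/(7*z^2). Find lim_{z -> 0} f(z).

Direct substitution gives 0/0.
Apply L'Hôpital: lim (-5*sin(5*z))/(-14*z), still 0/0.
After 2 applications of L'Hôpital's rule the quotient is (-25*cos(5*z))/(-14); substituting z = 0 gives 25/14.

25/14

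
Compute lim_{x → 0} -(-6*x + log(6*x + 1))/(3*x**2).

Direct substitution gives 0/0.
Apply L'Hôpital: lim (-6 + 6/(6*x + 1))/(-6*x), still 0/0.
After 2 applications of L'Hôpital's rule the quotient is (-36/(6*x + 1)^2)/(-6); substituting x = 0 gives 6.

6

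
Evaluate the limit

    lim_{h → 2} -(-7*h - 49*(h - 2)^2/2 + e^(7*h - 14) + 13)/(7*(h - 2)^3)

Direct substitution gives 0/0.
Apply L'Hôpital: lim (-49*h + 7*e^(7*h - 14) + 91)/(-21*(h - 2)^2), still 0/0.
Apply L'Hôpital: lim (49*e^(7*h - 14) - 49)/(84 - 42*h), still 0/0.
After 3 applications of L'Hôpital's rule the quotient is (343*e^(7*h - 14))/(-42); substituting h = 2 gives -49/6.

-49/6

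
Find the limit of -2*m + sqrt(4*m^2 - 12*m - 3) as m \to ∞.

-3

An ∞ − ∞ form. Rationalising with the conjugate, the difference becomes (-12m - 3) / (√(4*m^2 - 12*m - 3) + 2m).
For large m the denominator behaves like 2·2m, so the quotient tends to -12/4 = -3.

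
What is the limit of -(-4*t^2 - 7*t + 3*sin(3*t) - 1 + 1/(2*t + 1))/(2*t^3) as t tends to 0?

Substitution gives 0/0 (the numerator vanishes to order 3).
Expand each term to order t^3: the coefficient of t^3 in 1/(1 + 2t) is -8 and in 3·sin(3t) is -27/2.
Lower-order terms cancel with the polynomial part, so the numerator is (-43/2)·t^3 + o(t^3), and the limit is (-43/2)/(-2) = 43/4.

43/4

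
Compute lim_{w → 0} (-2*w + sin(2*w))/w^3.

-4/3

Direct substitution gives 0/0.
Apply L'Hôpital: lim (2*cos(2*w) - 2)/(3*w^2), still 0/0.
Apply L'Hôpital: lim (-4*sin(2*w))/(6*w), still 0/0.
After 3 applications of L'Hôpital's rule the quotient is (-8*cos(2*w))/(6); substituting w = 0 gives -4/3.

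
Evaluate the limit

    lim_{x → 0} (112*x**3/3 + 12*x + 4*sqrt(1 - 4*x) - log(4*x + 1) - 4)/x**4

Substitution gives 0/0; apply L'Hôpital's rule 4 times.
After differentiating numerator and denominator 4 times the quotient is (1536/(4*x + 1)^4 - 960/(1 - 4*x)^(7/2))/(24); at x = 0 this is 24.

24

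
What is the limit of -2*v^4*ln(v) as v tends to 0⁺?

This is a 0·(−∞) form. Rewrite as -2·ln(v) / v^(−4) and apply L'Hôpital:
the derivative quotient is -2·(1/v) / (−4·v^(−5)) = (2/4)·v^4 → 0.

0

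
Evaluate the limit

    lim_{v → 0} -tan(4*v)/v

-4

Substitution gives 0/0.
Since tan(u)/u → 1 as u → 0, tan(4v)/(4v) → 1 and the limit is 4/(-1) = -4.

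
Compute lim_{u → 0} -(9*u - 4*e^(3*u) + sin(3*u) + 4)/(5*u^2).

18/5

Substitution gives 0/0; apply L'Hôpital's rule 2 times.
After differentiating numerator and denominator 2 times the quotient is (-36*e^(3*u) - 9*sin(3*u))/(-10); at u = 0 this is 18/5.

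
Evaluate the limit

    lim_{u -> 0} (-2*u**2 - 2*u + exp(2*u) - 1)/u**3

Direct substitution gives 0/0.
Apply L'Hôpital: lim (-4*u + 2*e^(2*u) - 2)/(3*u^2), still 0/0.
Apply L'Hôpital: lim (4*e^(2*u) - 4)/(6*u), still 0/0.
After 3 applications of L'Hôpital's rule the quotient is (8*e^(2*u))/(6); substituting u = 0 gives 4/3.

4/3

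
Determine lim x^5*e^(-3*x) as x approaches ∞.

Write as x^5/e^{3x}, an ∞/∞ form.
Exponential growth dominates any polynomial, so repeated L'Hôpital (or the standard result) gives 0.

0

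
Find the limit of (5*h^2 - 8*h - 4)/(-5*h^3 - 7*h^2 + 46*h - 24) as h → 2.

-2/7

Since h = 2 makes numerator and denominator zero, (h - 2) divides both.
Cancelling it gives (5*h + 2)/(-5*h^2 - 17*h + 12); now plug in h = 2 to get -2/7.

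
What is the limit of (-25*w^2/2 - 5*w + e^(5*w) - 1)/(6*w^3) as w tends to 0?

125/36

Direct substitution gives 0/0.
Apply L'Hôpital: lim (-25*w + 5*e^(5*w) - 5)/(18*w^2), still 0/0.
Apply L'Hôpital: lim (25*e^(5*w) - 25)/(36*w), still 0/0.
After 3 applications of L'Hôpital's rule the quotient is (125*e^(5*w))/(36); substituting w = 0 gives 125/36.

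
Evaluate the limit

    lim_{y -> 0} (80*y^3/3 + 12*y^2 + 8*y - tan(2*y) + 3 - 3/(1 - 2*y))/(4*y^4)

Substitution gives 0/0 (the numerator vanishes to order 4).
Expand each term to order y^4: the coefficient of y^4 in −tan(2y) is 0 and in -3·1/(1 - 2y) is -48.
Lower-order terms cancel with the polynomial part, so the numerator is (-48)·y^4 + o(y^4), and the limit is (-48)/(4) = -12.

-12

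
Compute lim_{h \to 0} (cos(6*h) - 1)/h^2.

Direct substitution gives 0/0.
Apply L'Hôpital: lim (-6*sin(6*h))/(2*h), still 0/0.
After 2 applications of L'Hôpital's rule the quotient is (-36*cos(6*h))/(2); substituting h = 0 gives -18.

-18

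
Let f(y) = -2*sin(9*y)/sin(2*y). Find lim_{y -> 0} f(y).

Substitution gives 0/0.
Divide numerator and denominator by y: sin(9y)/y → 9 and sin(2y)/y → 2, so the limit is -2·9/2 = -9.

-9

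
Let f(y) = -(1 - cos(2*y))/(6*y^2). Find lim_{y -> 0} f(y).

Substitution gives 0/0.
Use (1 − cos u)/u² → 1/2 with u = 2y: the limit is 2²/(2·(-6)) = -1/3.

-1/3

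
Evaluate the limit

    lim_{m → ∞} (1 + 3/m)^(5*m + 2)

e^(15)

Let L be the limit and take ln: ln L = lim (5m + 2)·ln(1 + 3/m) = lim (5m + 2)·(3/m + O(1/m²)) = 15.
Hence L = e^(15).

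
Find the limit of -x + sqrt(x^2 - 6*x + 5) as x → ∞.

An ∞ − ∞ form. Rationalising with the conjugate, the difference becomes (-6x + 5) / (√(x^2 - 6*x + 5) + x).
For large x the denominator behaves like 2·x, so the quotient tends to -6/2 = -3.

-3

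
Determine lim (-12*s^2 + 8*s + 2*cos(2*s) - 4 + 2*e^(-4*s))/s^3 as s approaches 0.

-64/3

Substitution gives 0/0 (the numerator vanishes to order 3).
Expand each term to order s^3: the coefficient of s^3 in 2·e^(-4s) is -64/3 and in 2·cos(2s) is 0.
Lower-order terms cancel with the polynomial part, so the numerator is (-64/3)·s^3 + o(s^3), and the limit is (-64/3)/(1) = -64/3.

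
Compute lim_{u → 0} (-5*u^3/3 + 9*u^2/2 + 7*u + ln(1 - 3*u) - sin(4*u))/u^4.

-81/4

Substitution gives 0/0; apply L'Hôpital's rule 4 times.
After differentiating numerator and denominator 4 times the quotient is (-256*sin(4*u) - 486/(3*u - 1)^4)/(24); at u = 0 this is -81/4.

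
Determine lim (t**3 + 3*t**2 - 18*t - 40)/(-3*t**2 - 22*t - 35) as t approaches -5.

27/8

Since t = -5 makes numerator and denominator zero, (t + 5) divides both.
Cancelling it gives (t^2 - 2*t - 8)/(-3*t - 7); now plug in t = -5 to get 27/8.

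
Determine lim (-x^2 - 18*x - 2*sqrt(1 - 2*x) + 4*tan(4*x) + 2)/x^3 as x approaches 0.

Substitution gives 0/0; apply L'Hôpital's rule 3 times.
After differentiating numerator and denominator 3 times the quotient is (1536*tan(4*x)^2/cos(4*x)^2 + 512/cos(4*x)^2 + 6/(1 - 2*x)^(5/2))/(6); at x = 0 this is 259/3.

259/3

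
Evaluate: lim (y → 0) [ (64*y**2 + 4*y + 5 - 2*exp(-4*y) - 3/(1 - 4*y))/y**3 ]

Substitution gives 0/0 (the numerator vanishes to order 3).
Expand each term to order y^3: the coefficient of y^3 in -3·1/(1 - 4y) is -192 and in -2·e^(-4y) is 64/3.
Lower-order terms cancel with the polynomial part, so the numerator is (-512/3)·y^3 + o(y^3), and the limit is (-512/3)/(1) = -512/3.

-512/3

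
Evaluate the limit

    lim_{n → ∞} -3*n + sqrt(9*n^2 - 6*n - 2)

An ∞ − ∞ form. Rationalising with the conjugate, the difference becomes (-6n - 2) / (√(9*n^2 - 6*n - 2) + 3n).
For large n the denominator behaves like 2·3n, so the quotient tends to -6/6 = -1.

-1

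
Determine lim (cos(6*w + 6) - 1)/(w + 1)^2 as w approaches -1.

Direct substitution gives 0/0.
Apply L'Hôpital: lim (-6*sin(6*w + 6))/(2*w + 2), still 0/0.
After 2 applications of L'Hôpital's rule the quotient is (-36*cos(6*w + 6))/(2); substituting w = -1 gives -18.

-18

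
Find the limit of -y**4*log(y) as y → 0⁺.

0

This is a 0·(−∞) form. Rewrite as -1·ln(y) / y^(−4) and apply L'Hôpital:
the derivative quotient is -1·(1/y) / (−4·y^(−5)) = (1/4)·y^4 → 0.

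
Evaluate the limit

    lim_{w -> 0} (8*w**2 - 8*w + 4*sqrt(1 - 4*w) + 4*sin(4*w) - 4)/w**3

-176/3

Substitution gives 0/0; apply L'Hôpital's rule 3 times.
After differentiating numerator and denominator 3 times the quotient is (-256*cos(4*w) - 96/(1 - 4*w)^(5/2))/(6); at w = 0 this is -176/3.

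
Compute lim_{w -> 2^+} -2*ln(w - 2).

As w → 2⁺, w - 2 → 0⁺ and ln(w - 2) → −∞.
Multiplying by -2 gives ∞.

∞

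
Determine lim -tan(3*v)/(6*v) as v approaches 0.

-1/2

Substitution gives 0/0.
Since tan(u)/u → 1 as u → 0, tan(3v)/(3v) → 1 and the limit is 3/(-6) = -1/2.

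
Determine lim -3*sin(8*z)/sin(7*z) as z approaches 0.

Substitution gives 0/0.
Divide numerator and denominator by z: sin(8z)/z → 8 and sin(7z)/z → 7, so the limit is -3·8/7 = -24/7.

-24/7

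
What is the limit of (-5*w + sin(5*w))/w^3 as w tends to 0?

-125/6

Direct substitution gives 0/0.
Apply L'Hôpital: lim (5*cos(5*w) - 5)/(3*w^2), still 0/0.
Apply L'Hôpital: lim (-25*sin(5*w))/(6*w), still 0/0.
After 3 applications of L'Hôpital's rule the quotient is (-125*cos(5*w))/(6); substituting w = 0 gives -125/6.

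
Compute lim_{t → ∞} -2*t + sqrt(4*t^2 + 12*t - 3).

3

This has the form ∞ − ∞. Multiply and divide by the conjugate √(4*t^2 + 12*t - 3) + 2t.
That gives (12t - 3) / (√(4*t^2 + 12*t - 3) + 2t).
Divide numerator and denominator by t: the limit is 12/(2·2) = 3.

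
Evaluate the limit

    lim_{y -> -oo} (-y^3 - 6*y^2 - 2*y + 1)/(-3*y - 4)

∞

The numerator has higher degree (3 > 1); the quotient behaves like (-1/(-3))·y^2 for large |y|.
As y → −∞ this diverges to ∞.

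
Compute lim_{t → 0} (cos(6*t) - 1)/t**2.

Direct substitution gives 0/0.
Apply L'Hôpital: lim (-6*sin(6*t))/(2*t), still 0/0.
After 2 applications of L'Hôpital's rule the quotient is (-36*cos(6*t))/(2); substituting t = 0 gives -18.

-18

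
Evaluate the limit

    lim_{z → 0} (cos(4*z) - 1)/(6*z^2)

-4/3

Direct substitution gives 0/0.
Apply L'Hôpital: lim (-4*sin(4*z))/(12*z), still 0/0.
After 2 applications of L'Hôpital's rule the quotient is (-16*cos(4*z))/(12); substituting z = 0 gives -4/3.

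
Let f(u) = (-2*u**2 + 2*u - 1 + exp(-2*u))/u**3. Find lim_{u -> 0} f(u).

-4/3

Direct substitution gives 0/0.
Apply L'Hôpital: lim (-4*u + 2 - 2*e^(-2*u))/(3*u^2), still 0/0.
Apply L'Hôpital: lim (-4 + 4*e^(-2*u))/(6*u), still 0/0.
After 3 applications of L'Hôpital's rule the quotient is (-8*e^(-2*u))/(6); substituting u = 0 gives -4/3.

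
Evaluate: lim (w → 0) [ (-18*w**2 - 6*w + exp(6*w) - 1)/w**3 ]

36

Direct substitution gives 0/0.
Apply L'Hôpital: lim (-36*w + 6*e^(6*w) - 6)/(3*w^2), still 0/0.
Apply L'Hôpital: lim (36*e^(6*w) - 36)/(6*w), still 0/0.
After 3 applications of L'Hôpital's rule the quotient is (216*e^(6*w))/(6); substituting w = 0 gives 36.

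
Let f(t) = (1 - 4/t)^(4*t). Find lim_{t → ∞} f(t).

The base → 1 and the exponent → ∞: a 1^∞ form.
Take logarithms: (4t)·ln(1 - 4/t). Since ln(1+u) ~ u for small u, this behaves like (4t)·(-4/t) → -16.
So the limit is e^(-16).

e^(-16)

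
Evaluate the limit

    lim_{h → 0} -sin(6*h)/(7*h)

-6/7

Substitution gives 0/0.
Write it as (6/(-7))·sin(6h)/(6h); since sin(u)/u → 1, the limit is -6/7.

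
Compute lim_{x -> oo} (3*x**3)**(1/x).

Base → ∞ and exponent → 0: an ∞^0 form.
Take logs: (1/x)·ln(3·x^3) = (ln 3 + 3·ln x)/x → 0.
So the limit is e^0 = 1.

1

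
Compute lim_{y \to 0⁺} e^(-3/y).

As y → 0⁺, -3/(y) → −∞, so e^(-3/(y)) → 0.

0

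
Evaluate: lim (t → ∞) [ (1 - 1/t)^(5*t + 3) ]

e^(-5)

The base → 1 and the exponent → ∞: a 1^∞ form.
Take logarithms: (5t + 3)·ln(1 - 1/t). Since ln(1+u) ~ u for small u, this behaves like (5t)·(-1/t) → -5.
So the limit is e^(-5).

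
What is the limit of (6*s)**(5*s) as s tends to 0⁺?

1

Base → 0⁺ and exponent → 0⁺: a 0^0 form.
Take logs: 5s·ln(6s). This is 0·(−∞); rewriting as ln(6s)/(1/(5s)) and applying L'Hôpital gives 0.
Hence the limit is e^0 = 1.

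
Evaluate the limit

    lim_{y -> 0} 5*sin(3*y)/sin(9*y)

5/3

Substitution gives 0/0.
Divide numerator and denominator by y: sin(3y)/y → 3 and sin(9y)/y → 9, so the limit is 5·3/9 = 5/3.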